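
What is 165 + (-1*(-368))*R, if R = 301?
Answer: 110933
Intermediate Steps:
165 + (-1*(-368))*R = 165 - 1*(-368)*301 = 165 + 368*301 = 165 + 110768 = 110933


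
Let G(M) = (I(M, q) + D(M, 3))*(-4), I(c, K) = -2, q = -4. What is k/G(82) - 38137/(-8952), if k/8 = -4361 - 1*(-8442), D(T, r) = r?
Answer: -73028087/8952 ≈ -8157.7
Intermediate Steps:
k = 32648 (k = 8*(-4361 - 1*(-8442)) = 8*(-4361 + 8442) = 8*4081 = 32648)
G(M) = -4 (G(M) = (-2 + 3)*(-4) = 1*(-4) = -4)
k/G(82) - 38137/(-8952) = 32648/(-4) - 38137/(-8952) = 32648*(-¼) - 38137*(-1/8952) = -8162 + 38137/8952 = -73028087/8952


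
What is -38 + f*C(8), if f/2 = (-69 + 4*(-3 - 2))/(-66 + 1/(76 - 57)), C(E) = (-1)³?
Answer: -50996/1253 ≈ -40.699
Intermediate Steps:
C(E) = -1
f = 3382/1253 (f = 2*((-69 + 4*(-3 - 2))/(-66 + 1/(76 - 57))) = 2*((-69 + 4*(-5))/(-66 + 1/19)) = 2*((-69 - 20)/(-66 + 1/19)) = 2*(-89/(-1253/19)) = 2*(-89*(-19/1253)) = 2*(1691/1253) = 3382/1253 ≈ 2.6991)
-38 + f*C(8) = -38 + (3382/1253)*(-1) = -38 - 3382/1253 = -50996/1253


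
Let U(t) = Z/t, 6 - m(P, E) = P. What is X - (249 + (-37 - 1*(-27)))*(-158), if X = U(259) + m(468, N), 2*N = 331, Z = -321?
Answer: 9660379/259 ≈ 37299.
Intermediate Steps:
N = 331/2 (N = (1/2)*331 = 331/2 ≈ 165.50)
m(P, E) = 6 - P
U(t) = -321/t
X = -119979/259 (X = -321/259 + (6 - 1*468) = -321*1/259 + (6 - 468) = -321/259 - 462 = -119979/259 ≈ -463.24)
X - (249 + (-37 - 1*(-27)))*(-158) = -119979/259 - (249 + (-37 - 1*(-27)))*(-158) = -119979/259 - (249 + (-37 + 27))*(-158) = -119979/259 - (249 - 10)*(-158) = -119979/259 - 239*(-158) = -119979/259 - 1*(-37762) = -119979/259 + 37762 = 9660379/259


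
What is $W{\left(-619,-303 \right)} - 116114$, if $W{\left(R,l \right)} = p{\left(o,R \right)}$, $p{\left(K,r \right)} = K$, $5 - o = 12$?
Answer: $-116121$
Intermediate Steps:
$o = -7$ ($o = 5 - 12 = -7$)
$W{\left(R,l \right)} = -7$
$W{\left(-619,-303 \right)} - 116114 = -7 - 116114 = -116121$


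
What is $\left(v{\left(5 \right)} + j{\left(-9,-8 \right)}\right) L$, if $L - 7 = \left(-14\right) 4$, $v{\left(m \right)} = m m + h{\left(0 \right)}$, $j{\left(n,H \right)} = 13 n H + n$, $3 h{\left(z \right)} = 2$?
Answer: $- \frac{140042}{3} \approx -46681.0$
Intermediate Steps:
$h{\left(z \right)} = \frac{2}{3}$ ($h{\left(z \right)} = \frac{1}{3} \cdot 2 = \frac{2}{3}$)
$j{\left(n,H \right)} = n + 13 H n$ ($j{\left(n,H \right)} = 13 H n + n = n + 13 H n$)
$v{\left(m \right)} = \frac{2}{3} + m^{2}$ ($v{\left(m \right)} = m m + \frac{2}{3} = m^{2} + \frac{2}{3} = \frac{2}{3} + m^{2}$)
$L = -49$ ($L = 7 - 56 = -49$)
$\left(v{\left(5 \right)} + j{\left(-9,-8 \right)}\right) L = \left(\left(\frac{2}{3} + 5^{2}\right) - 9 \left(1 + 13 \left(-8\right)\right)\right) \left(-49\right) = \left(\left(\frac{2}{3} + 25\right) - 9 \left(1 - 104\right)\right) \left(-49\right) = \left(\frac{77}{3} - -927\right) \left(-49\right) = \left(\frac{77}{3} + 927\right) \left(-49\right) = \frac{2858}{3} \left(-49\right) = - \frac{140042}{3}$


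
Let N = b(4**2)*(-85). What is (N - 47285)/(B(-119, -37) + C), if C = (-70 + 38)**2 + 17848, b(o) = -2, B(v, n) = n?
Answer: -9423/3767 ≈ -2.5015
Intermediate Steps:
C = 18872 (C = (-32)**2 + 17848 = 1024 + 17848 = 18872)
N = 170 (N = -2*(-85) = 170)
(N - 47285)/(B(-119, -37) + C) = (170 - 47285)/(-37 + 18872) = -47115/18835 = -47115*1/18835 = -9423/3767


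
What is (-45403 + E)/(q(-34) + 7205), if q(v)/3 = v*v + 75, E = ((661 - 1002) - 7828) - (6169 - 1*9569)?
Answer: -25086/5449 ≈ -4.6038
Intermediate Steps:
E = -4769 (E = (-341 - 7828) - (6169 - 9569) = -8169 - 1*(-3400) = -8169 + 3400 = -4769)
q(v) = 225 + 3*v**2 (q(v) = 3*(v*v + 75) = 3*(v**2 + 75) = 3*(75 + v**2) = 225 + 3*v**2)
(-45403 + E)/(q(-34) + 7205) = (-45403 - 4769)/((225 + 3*(-34)**2) + 7205) = -50172/((225 + 3*1156) + 7205) = -50172/((225 + 3468) + 7205) = -50172/(3693 + 7205) = -50172/10898 = -50172*1/10898 = -25086/5449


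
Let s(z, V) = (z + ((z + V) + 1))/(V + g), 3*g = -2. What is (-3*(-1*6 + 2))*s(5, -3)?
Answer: -288/11 ≈ -26.182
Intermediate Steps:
g = -⅔ (g = (⅓)*(-2) = -⅔ ≈ -0.66667)
s(z, V) = (1 + V + 2*z)/(-⅔ + V) (s(z, V) = (z + ((z + V) + 1))/(V - ⅔) = (z + ((V + z) + 1))/(-⅔ + V) = (z + (1 + V + z))/(-⅔ + V) = (1 + V + 2*z)/(-⅔ + V))
(-3*(-1*6 + 2))*s(5, -3) = (-3*(-1*6 + 2))*(3*(1 - 3 + 2*5)/(-2 + 3*(-3))) = (-3*(-6 + 2))*(3*(1 - 3 + 10)/(-2 - 9)) = (-3*(-4))*(3*8/(-11)) = 12*(3*(-1/11)*8) = 12*(-24/11) = -288/11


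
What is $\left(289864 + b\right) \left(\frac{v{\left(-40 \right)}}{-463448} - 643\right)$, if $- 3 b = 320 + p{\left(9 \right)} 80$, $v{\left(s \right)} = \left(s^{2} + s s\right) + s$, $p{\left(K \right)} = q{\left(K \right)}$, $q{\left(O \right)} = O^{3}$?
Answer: $- \frac{10069328235552}{57931} \approx -1.7382 \cdot 10^{8}$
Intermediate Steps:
$p{\left(K \right)} = K^{3}$
$v{\left(s \right)} = s + 2 s^{2}$ ($v{\left(s \right)} = \left(s^{2} + s^{2}\right) + s = 2 s^{2} + s = s + 2 s^{2}$)
$b = - \frac{58640}{3}$ ($b = - \frac{320 + 9^{3} \cdot 80}{3} = - \frac{320 + 729 \cdot 80}{3} = - \frac{320 + 58320}{3} = \left(- \frac{1}{3}\right) 58640 = - \frac{58640}{3} \approx -19547.0$)
$\left(289864 + b\right) \left(\frac{v{\left(-40 \right)}}{-463448} - 643\right) = \left(289864 - \frac{58640}{3}\right) \left(\frac{\left(-40\right) \left(1 + 2 \left(-40\right)\right)}{-463448} - 643\right) = \frac{810952 \left(- 40 \left(1 - 80\right) \left(- \frac{1}{463448}\right) - 643\right)}{3} = \frac{810952 \left(\left(-40\right) \left(-79\right) \left(- \frac{1}{463448}\right) - 643\right)}{3} = \frac{810952 \left(3160 \left(- \frac{1}{463448}\right) - 643\right)}{3} = \frac{810952 \left(- \frac{395}{57931} - 643\right)}{3} = \frac{810952}{3} \left(- \frac{37250028}{57931}\right) = - \frac{10069328235552}{57931}$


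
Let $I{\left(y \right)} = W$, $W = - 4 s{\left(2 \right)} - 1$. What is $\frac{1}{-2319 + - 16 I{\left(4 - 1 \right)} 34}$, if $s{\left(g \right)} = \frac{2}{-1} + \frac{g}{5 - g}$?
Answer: $- \frac{3}{14029} \approx -0.00021384$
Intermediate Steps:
$s{\left(g \right)} = -2 + \frac{g}{5 - g}$ ($s{\left(g \right)} = 2 \left(-1\right) + \frac{g}{5 - g} = -2 + \frac{g}{5 - g}$)
$W = \frac{13}{3}$ ($W = - 4 \frac{10 - 6}{-5 + 2} - 1 = - 4 \frac{10 - 6}{-3} - 1 = - 4 \left(\left(- \frac{1}{3}\right) 4\right) - 1 = \left(-4\right) \left(- \frac{4}{3}\right) - 1 = \frac{16}{3} - 1 = \frac{13}{3} \approx 4.3333$)
$I{\left(y \right)} = \frac{13}{3}$
$\frac{1}{-2319 + - 16 I{\left(4 - 1 \right)} 34} = \frac{1}{-2319 + \left(-16\right) \frac{13}{3} \cdot 34} = \frac{1}{-2319 - \frac{7072}{3}} = \frac{1}{- \frac{14029}{3}} = - \frac{3}{14029}$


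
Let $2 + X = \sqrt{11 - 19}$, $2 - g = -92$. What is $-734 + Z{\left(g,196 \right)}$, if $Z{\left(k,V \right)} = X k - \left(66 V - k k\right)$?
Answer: $-5022 + 188 i \sqrt{2} \approx -5022.0 + 265.87 i$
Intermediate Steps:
$g = 94$ ($g = 2 - -92 = 2 + 92 = 94$)
$X = -2 + 2 i \sqrt{2}$ ($X = -2 + \sqrt{11 - 19} = -2 + \sqrt{-8} = -2 + 2 i \sqrt{2} \approx -2.0 + 2.8284 i$)
$Z{\left(k,V \right)} = k^{2} - 66 V + k \left(-2 + 2 i \sqrt{2}\right)$ ($Z{\left(k,V \right)} = \left(-2 + 2 i \sqrt{2}\right) k - \left(66 V - k k\right) = k \left(-2 + 2 i \sqrt{2}\right) - \left(- k^{2} + 66 V\right) = k^{2} - 66 V + k \left(-2 + 2 i \sqrt{2}\right)$)
$-734 + Z{\left(g,196 \right)} = -734 - \left(12936 - 8836 + 188 \left(1 - i \sqrt{2}\right)\right) = -734 - \left(4288 - 188 i \sqrt{2}\right) = -5022 + 188 i \sqrt{2}$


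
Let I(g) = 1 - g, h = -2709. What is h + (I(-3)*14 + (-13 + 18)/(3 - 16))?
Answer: -34494/13 ≈ -2653.4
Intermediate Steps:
h + (I(-3)*14 + (-13 + 18)/(3 - 16)) = -2709 + ((1 - 1*(-3))*14 + (-13 + 18)/(3 - 16)) = -2709 + ((1 + 3)*14 + 5/(-13)) = -2709 + (4*14 + 5*(-1/13)) = -2709 + (56 - 5/13) = -2709 + 723/13 = -34494/13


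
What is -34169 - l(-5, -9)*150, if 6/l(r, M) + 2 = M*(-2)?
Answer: -136901/4 ≈ -34225.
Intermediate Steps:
l(r, M) = 6/(-2 - 2*M) (l(r, M) = 6/(-2 + M*(-2)) = 6/(-2 - 2*M))
-34169 - l(-5, -9)*150 = -34169 - (-3/(1 - 9))*150 = -34169 - (-3/(-8))*150 = -34169 - (-3*(-⅛))*150 = -34169 - 3*150/8 = -34169 - 1*225/4 = -34169 - 225/4 = -136901/4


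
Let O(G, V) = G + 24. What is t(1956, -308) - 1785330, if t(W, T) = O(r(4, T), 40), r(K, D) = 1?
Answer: -1785305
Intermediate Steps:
O(G, V) = 24 + G
t(W, T) = 25 (t(W, T) = 24 + 1 = 25)
t(1956, -308) - 1785330 = 25 - 1785330 = -1785305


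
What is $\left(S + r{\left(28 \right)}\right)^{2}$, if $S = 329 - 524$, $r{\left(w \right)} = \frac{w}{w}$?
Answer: $37636$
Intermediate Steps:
$r{\left(w \right)} = 1$
$S = -195$ ($S = 329 - 524 = -195$)
$\left(S + r{\left(28 \right)}\right)^{2} = \left(-195 + 1\right)^{2} = \left(-194\right)^{2} = 37636$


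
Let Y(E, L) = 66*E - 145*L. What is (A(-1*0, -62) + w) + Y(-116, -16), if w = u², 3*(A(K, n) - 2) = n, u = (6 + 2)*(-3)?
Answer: -14336/3 ≈ -4778.7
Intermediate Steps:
Y(E, L) = -145*L + 66*E
u = -24 (u = 8*(-3) = -24)
A(K, n) = 2 + n/3
w = 576 (w = (-24)² = 576)
(A(-1*0, -62) + w) + Y(-116, -16) = ((2 + (⅓)*(-62)) + 576) + (-145*(-16) + 66*(-116)) = ((2 - 62/3) + 576) + (2320 - 7656) = (-56/3 + 576) - 5336 = 1672/3 - 5336 = -14336/3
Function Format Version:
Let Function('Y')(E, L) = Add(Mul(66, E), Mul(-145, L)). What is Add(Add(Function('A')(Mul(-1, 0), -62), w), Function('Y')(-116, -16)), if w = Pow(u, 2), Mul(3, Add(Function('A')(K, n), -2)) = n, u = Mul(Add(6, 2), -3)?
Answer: Rational(-14336, 3) ≈ -4778.7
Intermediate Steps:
Function('Y')(E, L) = Add(Mul(-145, L), Mul(66, E))
u = -24 (u = Mul(8, -3) = -24)
Function('A')(K, n) = Add(2, Mul(Rational(1, 3), n))
w = 576 (w = Pow(-24, 2) = 576)
Add(Add(Function('A')(Mul(-1, 0), -62), w), Function('Y')(-116, -16)) = Add(Add(Add(2, Mul(Rational(1, 3), -62)), 576), Add(Mul(-145, -16), Mul(66, -116))) = Add(Add(Add(2, Rational(-62, 3)), 576), Add(2320, -7656)) = Add(Add(Rational(-56, 3), 576), -5336) = Add(Rational(1672, 3), -5336) = Rational(-14336, 3)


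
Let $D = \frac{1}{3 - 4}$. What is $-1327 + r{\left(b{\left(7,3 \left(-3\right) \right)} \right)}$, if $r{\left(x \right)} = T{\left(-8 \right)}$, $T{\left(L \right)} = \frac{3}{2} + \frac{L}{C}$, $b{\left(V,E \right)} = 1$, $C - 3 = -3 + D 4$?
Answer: $- \frac{2647}{2} \approx -1323.5$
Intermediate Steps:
$D = -1$ ($D = \frac{1}{-1} = -1$)
$C = -4$ ($C = 3 - 7 = -4$)
$T{\left(L \right)} = \frac{3}{2} - \frac{L}{4}$ ($T{\left(L \right)} = \frac{3}{2} + \frac{L}{-4} = 3 \cdot \frac{1}{2} + L \left(- \frac{1}{4}\right) = \frac{3}{2} - \frac{L}{4}$)
$r{\left(x \right)} = \frac{7}{2}$ ($r{\left(x \right)} = \frac{3}{2} - -2 = \frac{3}{2} + 2 = \frac{7}{2}$)
$-1327 + r{\left(b{\left(7,3 \left(-3\right) \right)} \right)} = -1327 + \frac{7}{2} = - \frac{2647}{2}$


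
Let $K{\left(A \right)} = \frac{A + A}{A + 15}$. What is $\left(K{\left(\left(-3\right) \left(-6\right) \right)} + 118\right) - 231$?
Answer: $- \frac{1231}{11} \approx -111.91$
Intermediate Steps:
$K{\left(A \right)} = \frac{2 A}{15 + A}$
$\left(K{\left(\left(-3\right) \left(-6\right) \right)} + 118\right) - 231 = \left(\frac{2 \left(\left(-3\right) \left(-6\right)\right)}{15 - -18} + 118\right) - 231 = \left(2 \cdot 18 \frac{1}{15 + 18} + 118\right) - 231 = \left(2 \cdot 18 \cdot \frac{1}{33} + 118\right) - 231 = \left(\frac{12}{11} + 118\right) - 231 = \frac{1310}{11} - 231 = - \frac{1231}{11}$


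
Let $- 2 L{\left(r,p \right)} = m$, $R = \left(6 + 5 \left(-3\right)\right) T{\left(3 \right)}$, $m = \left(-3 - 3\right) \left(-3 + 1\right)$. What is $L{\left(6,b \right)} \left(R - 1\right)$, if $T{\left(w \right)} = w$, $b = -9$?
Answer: $168$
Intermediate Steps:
$m = 12$ ($m = \left(-6\right) \left(-2\right) = 12$)
$R = -27$ ($R = \left(6 + 5 \left(-3\right)\right) 3 = \left(6 - 15\right) 3 = \left(-9\right) 3 = -27$)
$L{\left(r,p \right)} = -6$ ($L{\left(r,p \right)} = \left(- \frac{1}{2}\right) 12 = -6$)
$L{\left(6,b \right)} \left(R - 1\right) = - 6 \left(-27 - 1\right) = \left(-6\right) \left(-28\right) = 168$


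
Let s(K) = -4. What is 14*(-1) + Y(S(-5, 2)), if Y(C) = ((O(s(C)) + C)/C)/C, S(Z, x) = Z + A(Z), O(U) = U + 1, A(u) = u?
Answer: -1413/100 ≈ -14.130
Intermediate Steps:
O(U) = 1 + U
S(Z, x) = 2*Z (S(Z, x) = Z + Z = 2*Z)
Y(C) = (-3 + C)/C² (Y(C) = (((1 - 4) + C)/C)/C = ((-3 + C)/C)/C = (-3 + C)/C²)
14*(-1) + Y(S(-5, 2)) = 14*(-1) + (-3 + 2*(-5))/(2*(-5))² = -14 + (-3 - 10)/(-10)² = -14 + (1/100)*(-13) = -14 - 13/100 = -1413/100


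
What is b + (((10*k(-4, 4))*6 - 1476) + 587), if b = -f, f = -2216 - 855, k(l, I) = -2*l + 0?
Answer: 2662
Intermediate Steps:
k(l, I) = -2*l
f = -3071
b = 3071 (b = -1*(-3071) = 3071)
b + (((10*k(-4, 4))*6 - 1476) + 587) = 3071 + (((10*(-2*(-4)))*6 - 1476) + 587) = 3071 + (((10*8)*6 - 1476) + 587) = 3071 + ((80*6 - 1476) + 587) = 3071 + ((480 - 1476) + 587) = 3071 + (-996 + 587) = 3071 - 409 = 2662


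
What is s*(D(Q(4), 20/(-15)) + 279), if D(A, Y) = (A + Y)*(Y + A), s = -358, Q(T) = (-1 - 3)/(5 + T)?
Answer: -8182090/81 ≈ -1.0101e+5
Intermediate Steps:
Q(T) = -4/(5 + T)
D(A, Y) = (A + Y)² (D(A, Y) = (A + Y)*(A + Y) = (A + Y)²)
s*(D(Q(4), 20/(-15)) + 279) = -358*((-4/(5 + 4) + 20/(-15))² + 279) = -358*((-4/9 + 20*(-1/15))² + 279) = -358*((-4*⅑ - 4/3)² + 279) = -358*((-4/9 - 4/3)² + 279) = -358*((-16/9)² + 279) = -358*(256/81 + 279) = -358*22855/81 = -8182090/81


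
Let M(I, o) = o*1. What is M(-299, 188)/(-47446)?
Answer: -94/23723 ≈ -0.0039624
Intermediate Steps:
M(I, o) = o
M(-299, 188)/(-47446) = 188/(-47446) = 188*(-1/47446) = -94/23723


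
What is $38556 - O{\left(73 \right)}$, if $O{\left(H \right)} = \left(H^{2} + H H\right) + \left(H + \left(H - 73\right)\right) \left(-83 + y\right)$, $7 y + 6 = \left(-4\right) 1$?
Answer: $\frac{238429}{7} \approx 34061.0$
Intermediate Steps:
$y = - \frac{10}{7}$ ($y = - \frac{6}{7} + \frac{\left(-4\right) 1}{7} = - \frac{6}{7} + \frac{1}{7} \left(-4\right) = - \frac{6}{7} - \frac{4}{7} = - \frac{10}{7} \approx -1.4286$)
$O{\left(H \right)} = \frac{43143}{7} + 2 H^{2} - \frac{1182 H}{7}$ ($O{\left(H \right)} = \left(H^{2} + H H\right) + \left(H + \left(H - 73\right)\right) \left(-83 - \frac{10}{7}\right) = \left(H^{2} + H^{2}\right) + \left(H + \left(-73 + H\right)\right) \left(- \frac{591}{7}\right) = 2 H^{2} + \left(-73 + 2 H\right) \left(- \frac{591}{7}\right) = 2 H^{2} - \left(- \frac{43143}{7} + \frac{1182 H}{7}\right) = \frac{43143}{7} + 2 H^{2} - \frac{1182 H}{7}$)
$38556 - O{\left(73 \right)} = 38556 - \left(\frac{43143}{7} + 2 \cdot 73^{2} - \frac{86286}{7}\right) = 38556 - \left(\frac{43143}{7} + 2 \cdot 5329 - \frac{86286}{7}\right) = 38556 - \left(\frac{43143}{7} + 10658 - \frac{86286}{7}\right) = 38556 - \frac{31463}{7} = \frac{238429}{7}$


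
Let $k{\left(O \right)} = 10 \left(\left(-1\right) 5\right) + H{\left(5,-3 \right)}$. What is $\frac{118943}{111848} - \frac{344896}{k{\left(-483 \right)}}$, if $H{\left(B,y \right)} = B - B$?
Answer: $\frac{1753721589}{254200} \approx 6899.0$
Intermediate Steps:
$H{\left(B,y \right)} = 0$
$k{\left(O \right)} = -50$ ($k{\left(O \right)} = 10 \left(\left(-1\right) 5\right) + 0 = 10 \left(-5\right) + 0 = -50 + 0 = -50$)
$\frac{118943}{111848} - \frac{344896}{k{\left(-483 \right)}} = \frac{118943}{111848} - \frac{344896}{-50} = 118943 \cdot \frac{1}{111848} - - \frac{172448}{25} = \frac{10813}{10168} + \frac{172448}{25} = \frac{1753721589}{254200}$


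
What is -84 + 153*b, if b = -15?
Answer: -2379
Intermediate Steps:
-84 + 153*b = -84 + 153*(-15) = -84 - 2295 = -2379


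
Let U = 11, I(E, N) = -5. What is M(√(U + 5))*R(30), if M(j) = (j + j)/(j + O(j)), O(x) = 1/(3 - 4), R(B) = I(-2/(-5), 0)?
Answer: -40/3 ≈ -13.333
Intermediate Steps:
R(B) = -5
O(x) = -1 (O(x) = 1/(-1) = -1)
M(j) = 2*j/(-1 + j) (M(j) = (j + j)/(j - 1) = (2*j)/(-1 + j) = 2*j/(-1 + j))
M(√(U + 5))*R(30) = (2*√(11 + 5)/(-1 + √(11 + 5)))*(-5) = (2*√16/(-1 + √16))*(-5) = (2*4/(-1 + 4))*(-5) = (2*4/3)*(-5) = (2*4*(⅓))*(-5) = (8/3)*(-5) = -40/3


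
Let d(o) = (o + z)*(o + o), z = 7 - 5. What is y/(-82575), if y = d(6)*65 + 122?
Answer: -6362/82575 ≈ -0.077045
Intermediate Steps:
z = 2
d(o) = 2*o*(2 + o) (d(o) = (o + 2)*(o + o) = (2 + o)*(2*o) = 2*o*(2 + o))
y = 6362 (y = (2*6*(2 + 6))*65 + 122 = (2*6*8)*65 + 122 = 96*65 + 122 = 6240 + 122 = 6362)
y/(-82575) = 6362/(-82575) = 6362*(-1/82575) = -6362/82575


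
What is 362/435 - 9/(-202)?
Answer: 77039/87870 ≈ 0.87674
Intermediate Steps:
362/435 - 9/(-202) = 362*(1/435) - 9*(-1/202) = 362/435 + 9/202 = 77039/87870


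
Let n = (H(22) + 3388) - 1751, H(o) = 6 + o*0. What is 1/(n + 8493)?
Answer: 1/10136 ≈ 9.8658e-5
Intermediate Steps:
H(o) = 6 (H(o) = 6 + 0 = 6)
n = 1643 (n = (6 + 3388) - 1751 = 3394 - 1751 = 1643)
1/(n + 8493) = 1/(1643 + 8493) = 1/10136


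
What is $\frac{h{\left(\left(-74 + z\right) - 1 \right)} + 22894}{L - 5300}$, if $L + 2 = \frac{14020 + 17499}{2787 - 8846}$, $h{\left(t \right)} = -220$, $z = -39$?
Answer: $- \frac{45793922}{10718779} \approx -4.2723$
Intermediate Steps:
$L = - \frac{43637}{6059}$ ($L = -2 + \frac{14020 + 17499}{2787 - 8846} = -2 + \frac{31519}{-6059} = -2 + 31519 \left(- \frac{1}{6059}\right) = -2 - \frac{31519}{6059} = - \frac{43637}{6059} \approx -7.202$)
$\frac{h{\left(\left(-74 + z\right) - 1 \right)} + 22894}{L - 5300} = \frac{-220 + 22894}{- \frac{43637}{6059} - 5300} = \frac{22674}{- \frac{32156337}{6059}} = 22674 \left(- \frac{6059}{32156337}\right) = - \frac{45793922}{10718779}$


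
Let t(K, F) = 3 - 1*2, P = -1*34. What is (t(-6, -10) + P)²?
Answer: 1089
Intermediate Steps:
P = -34
t(K, F) = 1 (t(K, F) = 3 - 2 = 1)
(t(-6, -10) + P)² = (1 - 34)² = (-33)² = 1089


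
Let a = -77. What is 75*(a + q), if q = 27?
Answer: -3750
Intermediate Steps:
75*(a + q) = 75*(-77 + 27) = 75*(-50) = -3750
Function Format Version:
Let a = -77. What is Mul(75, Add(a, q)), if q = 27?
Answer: -3750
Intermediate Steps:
Mul(75, Add(a, q)) = Mul(75, Add(-77, 27)) = Mul(75, -50) = -3750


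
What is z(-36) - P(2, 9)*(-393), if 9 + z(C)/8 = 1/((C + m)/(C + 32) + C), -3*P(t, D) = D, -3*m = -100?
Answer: -66315/53 ≈ -1251.2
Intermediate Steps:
m = 100/3 (m = -1/3*(-100) = 100/3 ≈ 33.333)
P(t, D) = -D/3
z(C) = -72 + 8/(C + (100/3 + C)/(32 + C)) (z(C) = -72 + 8/((C + 100/3)/(C + 32) + C) = -72 + 8/((100/3 + C)/(32 + C) + C) = -72 + 8/(C + (100/3 + C)/(32 + C)))
z(-36) - P(2, 9)*(-393) = 24*(-268 - 296*(-36) - 9*(-36)**2)/(100 + 3*(-36)**2 + 99*(-36)) - (-1/3*9)*(-393) = 24*(-268 + 10656 - 9*1296)/(100 + 3*1296 - 3564) - (-3)*(-393) = 24*(-268 + 10656 - 11664)/(100 + 3888 - 3564) - 1*1179 = 24*(-1276)/424 - 1179 = 24*(1/424)*(-1276) - 1179 = -3828/53 - 1179 = -66315/53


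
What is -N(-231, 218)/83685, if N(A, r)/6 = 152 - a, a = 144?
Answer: -16/27895 ≈ -0.00057358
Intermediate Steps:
N(A, r) = 48 (N(A, r) = 6*(152 - 1*144) = 6*(152 - 144) = 6*8 = 48)
-N(-231, 218)/83685 = -48/83685 = -1*16/27895 = -16/27895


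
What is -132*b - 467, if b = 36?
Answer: -5219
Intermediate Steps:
-132*b - 467 = -132*36 - 467 = -4752 - 467 = -5219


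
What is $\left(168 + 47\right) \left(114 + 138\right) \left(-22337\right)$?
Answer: $-1210218660$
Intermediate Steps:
$\left(168 + 47\right) \left(114 + 138\right) \left(-22337\right) = 215 \cdot 252 \left(-22337\right) = 54180 \left(-22337\right) = -1210218660$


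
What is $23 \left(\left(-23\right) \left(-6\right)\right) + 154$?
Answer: $3328$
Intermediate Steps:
$23 \left(\left(-23\right) \left(-6\right)\right) + 154 = 23 \cdot 138 + 154 = 3174 + 154 = 3328$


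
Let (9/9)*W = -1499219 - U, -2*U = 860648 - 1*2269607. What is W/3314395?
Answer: -4407397/6628790 ≈ -0.66489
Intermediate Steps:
U = 1408959/2 (U = -(860648 - 1*2269607)/2 = -(860648 - 2269607)/2 = -½*(-1408959) = 1408959/2 ≈ 7.0448e+5)
W = -4407397/2 (W = -1499219 - 1*1408959/2 = -1499219 - 1408959/2 = -4407397/2 ≈ -2.2037e+6)
W/3314395 = -4407397/2/3314395 = -4407397/2*1/3314395 = -4407397/6628790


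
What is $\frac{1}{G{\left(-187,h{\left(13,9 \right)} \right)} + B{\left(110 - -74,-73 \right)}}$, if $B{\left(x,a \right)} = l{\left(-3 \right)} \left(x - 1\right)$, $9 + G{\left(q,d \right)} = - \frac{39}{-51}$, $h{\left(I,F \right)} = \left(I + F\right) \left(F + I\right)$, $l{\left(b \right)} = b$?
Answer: $- \frac{17}{9473} \approx -0.0017946$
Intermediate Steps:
$h{\left(I,F \right)} = \left(F + I\right)^{2}$ ($h{\left(I,F \right)} = \left(F + I\right) \left(F + I\right) = \left(F + I\right)^{2}$)
$G{\left(q,d \right)} = - \frac{140}{17}$ ($G{\left(q,d \right)} = -9 - \frac{39}{-51} = -9 - - \frac{13}{17} = -9 + \frac{13}{17} = - \frac{140}{17}$)
$B{\left(x,a \right)} = 3 - 3 x$ ($B{\left(x,a \right)} = - 3 \left(x - 1\right) = - 3 \left(-1 + x\right) = 3 - 3 x$)
$\frac{1}{G{\left(-187,h{\left(13,9 \right)} \right)} + B{\left(110 - -74,-73 \right)}} = \frac{1}{- \frac{140}{17} + \left(3 - 3 \left(110 - -74\right)\right)} = \frac{1}{- \frac{140}{17} + \left(3 - 3 \left(110 + 74\right)\right)} = \frac{1}{- \frac{140}{17} + \left(3 - 552\right)} = \frac{1}{- \frac{140}{17} - 549} = \frac{1}{- \frac{9473}{17}} = - \frac{17}{9473}$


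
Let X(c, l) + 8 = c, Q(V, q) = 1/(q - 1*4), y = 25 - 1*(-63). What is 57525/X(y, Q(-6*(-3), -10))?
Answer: 11505/16 ≈ 719.06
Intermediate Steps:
y = 88 (y = 25 + 63 = 88)
Q(V, q) = 1/(-4 + q) (Q(V, q) = 1/(q - 4) = 1/(-4 + q))
X(c, l) = -8 + c
57525/X(y, Q(-6*(-3), -10)) = 57525/(-8 + 88) = 57525/80 = 57525*(1/80) = 11505/16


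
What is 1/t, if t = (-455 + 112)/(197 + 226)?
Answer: -423/343 ≈ -1.2332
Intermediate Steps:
t = -343/423 ≈ -0.81087
1/t = 1/(-343/423) = -423/343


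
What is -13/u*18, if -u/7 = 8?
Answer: 117/28 ≈ 4.1786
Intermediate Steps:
u = -56 (u = -7*8 = -56)
-13/u*18 = -13/(-56)*18 = -13*(-1/56)*18 = (13/56)*18 = 117/28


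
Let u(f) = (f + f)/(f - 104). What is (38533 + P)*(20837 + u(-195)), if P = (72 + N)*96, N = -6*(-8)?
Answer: 23989451893/23 ≈ 1.0430e+9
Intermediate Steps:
N = 48
u(f) = 2*f/(-104 + f) (u(f) = (2*f)/(-104 + f) = 2*f/(-104 + f))
P = 11520 (P = (72 + 48)*96 = 120*96 = 11520)
(38533 + P)*(20837 + u(-195)) = (38533 + 11520)*(20837 + 2*(-195)/(-104 - 195)) = 50053*(20837 + 2*(-195)/(-299)) = 50053*(20837 + 2*(-195)*(-1/299)) = 50053*(20837 + 30/23) = 50053*(479281/23) = 23989451893/23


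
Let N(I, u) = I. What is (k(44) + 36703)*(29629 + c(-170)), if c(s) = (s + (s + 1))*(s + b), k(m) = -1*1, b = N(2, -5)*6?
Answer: 3053276082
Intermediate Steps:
b = 12 (b = 2*6 = 12)
k(m) = -1
c(s) = (1 + 2*s)*(12 + s) (c(s) = (s + (s + 1))*(s + 12) = (s + (1 + s))*(12 + s) = (1 + 2*s)*(12 + s))
(k(44) + 36703)*(29629 + c(-170)) = (-1 + 36703)*(29629 + (12 + 2*(-170)² + 25*(-170))) = 36702*(29629 + (12 + 2*28900 - 4250)) = 36702*(29629 + (12 + 57800 - 4250)) = 36702*(29629 + 53562) = 36702*83191 = 3053276082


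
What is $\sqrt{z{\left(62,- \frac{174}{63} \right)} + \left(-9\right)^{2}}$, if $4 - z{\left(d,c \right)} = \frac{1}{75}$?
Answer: $\frac{\sqrt{19122}}{15} \approx 9.2188$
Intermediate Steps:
$z{\left(d,c \right)} = \frac{299}{75}$ ($z{\left(d,c \right)} = 4 - \frac{1}{75} = \frac{299}{75}$)
$\sqrt{z{\left(62,- \frac{174}{63} \right)} + \left(-9\right)^{2}} = \sqrt{\frac{299}{75} + \left(-9\right)^{2}} = \sqrt{\frac{299}{75} + 81} = \sqrt{\frac{6374}{75}} = \frac{\sqrt{19122}}{15}$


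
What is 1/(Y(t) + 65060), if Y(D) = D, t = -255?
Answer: 1/64805 ≈ 1.5431e-5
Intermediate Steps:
1/(Y(t) + 65060) = 1/(-255 + 65060) = 1/64805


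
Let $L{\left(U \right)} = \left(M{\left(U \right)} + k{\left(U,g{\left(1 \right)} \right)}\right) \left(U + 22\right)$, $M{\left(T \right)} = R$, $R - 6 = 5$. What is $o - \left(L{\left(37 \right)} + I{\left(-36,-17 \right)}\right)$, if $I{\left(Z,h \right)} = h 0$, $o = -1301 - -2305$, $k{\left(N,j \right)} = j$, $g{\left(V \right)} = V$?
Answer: $296$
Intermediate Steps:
$R = 11$ ($R = 6 + 5 = 11$)
$M{\left(T \right)} = 11$
$o = 1004$ ($o = -1301 + 2305 = 1004$)
$I{\left(Z,h \right)} = 0$
$L{\left(U \right)} = 264 + 12 U$ ($L{\left(U \right)} = \left(11 + 1\right) \left(U + 22\right) = 12 \left(22 + U\right) = 264 + 12 U$)
$o - \left(L{\left(37 \right)} + I{\left(-36,-17 \right)}\right) = 1004 - \left(\left(264 + 12 \cdot 37\right) + 0\right) = 1004 - \left(\left(264 + 444\right) + 0\right) = 1004 - \left(708 + 0\right) = 1004 - 708 = 296$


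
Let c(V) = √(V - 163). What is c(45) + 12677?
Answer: 12677 + I*√118 ≈ 12677.0 + 10.863*I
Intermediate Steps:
c(V) = √(-163 + V)
c(45) + 12677 = √(-163 + 45) + 12677 = √(-118) + 12677 = I*√118 + 12677 = 12677 + I*√118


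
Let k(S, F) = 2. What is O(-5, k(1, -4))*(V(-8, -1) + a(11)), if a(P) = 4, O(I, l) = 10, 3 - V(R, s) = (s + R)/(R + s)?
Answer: 60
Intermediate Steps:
V(R, s) = 2 (V(R, s) = 3 - (s + R)/(R + s) = 3 - (R + s)/(R + s) = 3 - 1*1 = 3 - 1 = 2)
O(-5, k(1, -4))*(V(-8, -1) + a(11)) = 10*(2 + 4) = 10*6 = 60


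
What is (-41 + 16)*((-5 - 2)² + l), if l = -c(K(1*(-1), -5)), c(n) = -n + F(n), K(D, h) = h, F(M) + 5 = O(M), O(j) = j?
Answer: -1350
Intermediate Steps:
F(M) = -5 + M
c(n) = -5 (c(n) = -n + (-5 + n) = -5)
l = 5 (l = -1*(-5) = 5)
(-41 + 16)*((-5 - 2)² + l) = (-41 + 16)*((-5 - 2)² + 5) = -25*((-7)² + 5) = -25*(49 + 5) = -25*54 = -1350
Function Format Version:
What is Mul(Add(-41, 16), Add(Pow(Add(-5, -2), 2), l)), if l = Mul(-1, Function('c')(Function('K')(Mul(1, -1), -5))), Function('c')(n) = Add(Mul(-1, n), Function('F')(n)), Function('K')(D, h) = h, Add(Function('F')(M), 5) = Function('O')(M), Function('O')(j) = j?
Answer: -1350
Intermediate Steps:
Function('F')(M) = Add(-5, M)
Function('c')(n) = -5 (Function('c')(n) = Add(Mul(-1, n), Add(-5, n)) = -5)
l = 5 (l = Mul(-1, -5) = 5)
Mul(Add(-41, 16), Add(Pow(Add(-5, -2), 2), l)) = Mul(Add(-41, 16), Add(Pow(Add(-5, -2), 2), 5)) = Mul(-25, Add(Pow(-7, 2), 5)) = Mul(-25, Add(49, 5)) = Mul(-25, 54) = -1350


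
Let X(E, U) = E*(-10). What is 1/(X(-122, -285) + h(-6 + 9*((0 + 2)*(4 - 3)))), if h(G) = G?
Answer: 1/1232 ≈ 0.00081169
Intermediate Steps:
X(E, U) = -10*E
1/(X(-122, -285) + h(-6 + 9*((0 + 2)*(4 - 3)))) = 1/(-10*(-122) + (-6 + 9*((0 + 2)*(4 - 3)))) = 1/(1220 + (-6 + 9*(2*1))) = 1/(1220 + (-6 + 9*2)) = 1/(1220 + (-6 + 18)) = 1/(1220 + 12) = 1/1232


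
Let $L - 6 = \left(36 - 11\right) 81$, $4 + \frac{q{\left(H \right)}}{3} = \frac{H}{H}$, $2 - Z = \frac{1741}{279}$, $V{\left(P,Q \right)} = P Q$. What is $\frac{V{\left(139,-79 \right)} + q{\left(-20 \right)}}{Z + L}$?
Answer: $- \frac{1533105}{282733} \approx -5.4224$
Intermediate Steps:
$Z = - \frac{1183}{279}$ ($Z = 2 - \frac{1741}{279} = - \frac{1183}{279} \approx -4.2401$)
$q{\left(H \right)} = -9$ ($q{\left(H \right)} = -12 + 3 \frac{H}{H} = -12 + 3 \cdot 1 = -12 + 3 = -9$)
$L = 2031$ ($L = 6 + \left(36 - 11\right) 81 = 6 + 25 \cdot 81 = 6 + 2025 = 2031$)
$\frac{V{\left(139,-79 \right)} + q{\left(-20 \right)}}{Z + L} = \frac{139 \left(-79\right) - 9}{- \frac{1183}{279} + 2031} = \frac{-10981 - 9}{\frac{565466}{279}} = \left(-10990\right) \frac{279}{565466} = - \frac{1533105}{282733}$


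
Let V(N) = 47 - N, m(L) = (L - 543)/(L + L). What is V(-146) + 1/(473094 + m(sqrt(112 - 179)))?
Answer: 3*(-4078390031*I + 34933*sqrt(67))/(-63394663*I + 543*sqrt(67)) ≈ 193.0 - 1.4916e-10*I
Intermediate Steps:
m(L) = (-543 + L)/(2*L) (m(L) = (-543 + L)/((2*L)) = (-543 + L)*(1/(2*L)) = (-543 + L)/(2*L))
V(-146) + 1/(473094 + m(sqrt(112 - 179))) = (47 - 1*(-146)) + 1/(473094 + (-543 + sqrt(112 - 179))/(2*(sqrt(112 - 179)))) = (47 + 146) + 1/(473094 + (-543 + sqrt(-67))/(2*(sqrt(-67)))) = 193 + 1/(473094 + (-543 + I*sqrt(67))/(2*((I*sqrt(67))))) = 193 + 1/(473094 + (-I*sqrt(67)/67)*(-543 + I*sqrt(67))/2) = 193 + 1/(473094 - I*sqrt(67)*(-543 + I*sqrt(67))/134)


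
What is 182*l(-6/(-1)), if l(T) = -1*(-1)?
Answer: 182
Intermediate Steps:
l(T) = 1
182*l(-6/(-1)) = 182*1 = 182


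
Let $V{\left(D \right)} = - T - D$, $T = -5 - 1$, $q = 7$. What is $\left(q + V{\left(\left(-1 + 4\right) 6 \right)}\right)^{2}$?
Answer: $25$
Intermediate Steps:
$T = -6$
$V{\left(D \right)} = 6 - D$ ($V{\left(D \right)} = \left(-1\right) \left(-6\right) - D = 6 - D$)
$\left(q + V{\left(\left(-1 + 4\right) 6 \right)}\right)^{2} = \left(7 + \left(6 - \left(-1 + 4\right) 6\right)\right)^{2} = \left(7 + \left(6 - 3 \cdot 6\right)\right)^{2} = \left(7 + \left(6 - 18\right)\right)^{2} = \left(7 - 12\right)^{2} = \left(-5\right)^{2} = 25$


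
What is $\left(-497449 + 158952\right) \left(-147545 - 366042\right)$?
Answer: $173847658739$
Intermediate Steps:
$\left(-497449 + 158952\right) \left(-147545 - 366042\right) = \left(-338497\right) \left(-513587\right) = 173847658739$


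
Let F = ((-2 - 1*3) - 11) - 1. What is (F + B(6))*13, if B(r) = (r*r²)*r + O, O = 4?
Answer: 16679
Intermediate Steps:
F = -17 (F = ((-2 - 3) - 11) - 1 = (-5 - 11) - 1 = -16 - 1 = -17)
B(r) = 4 + r⁴ (B(r) = (r*r²)*r + 4 = r³*r + 4 = r⁴ + 4 = 4 + r⁴)
(F + B(6))*13 = (-17 + (4 + 6⁴))*13 = (-17 + (4 + 1296))*13 = (-17 + 1300)*13 = 1283*13 = 16679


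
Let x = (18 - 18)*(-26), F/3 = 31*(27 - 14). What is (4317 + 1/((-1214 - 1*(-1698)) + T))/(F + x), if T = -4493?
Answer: 17306852/4846881 ≈ 3.5707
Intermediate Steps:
F = 1209 (F = 3*(31*(27 - 14)) = 3*(31*13) = 3*403 = 1209)
x = 0 (x = 0*(-26) = 0)
(4317 + 1/((-1214 - 1*(-1698)) + T))/(F + x) = (4317 + 1/((-1214 - 1*(-1698)) - 4493))/(1209 + 0) = (4317 + 1/((-1214 + 1698) - 4493))/1209 = (4317 + 1/(484 - 4493))*(1/1209) = (4317 + 1/(-4009))*(1/1209) = (4317 - 1/4009)*(1/1209) = (17306852/4009)*(1/1209) = 17306852/4846881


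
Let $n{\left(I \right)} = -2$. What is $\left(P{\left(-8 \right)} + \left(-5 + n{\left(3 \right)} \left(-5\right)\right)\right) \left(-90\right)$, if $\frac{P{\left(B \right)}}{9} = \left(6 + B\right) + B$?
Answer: $7650$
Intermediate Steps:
$P{\left(B \right)} = 54 + 18 B$ ($P{\left(B \right)} = 9 \left(\left(6 + B\right) + B\right) = 9 \left(6 + 2 B\right) = 54 + 18 B$)
$\left(P{\left(-8 \right)} + \left(-5 + n{\left(3 \right)} \left(-5\right)\right)\right) \left(-90\right) = \left(\left(54 + 18 \left(-8\right)\right) - -5\right) \left(-90\right) = \left(\left(54 - 144\right) + \left(-5 + 10\right)\right) \left(-90\right) = \left(-90 + 5\right) \left(-90\right) = \left(-85\right) \left(-90\right) = 7650$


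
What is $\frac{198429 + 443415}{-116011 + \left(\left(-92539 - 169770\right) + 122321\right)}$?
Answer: $- \frac{213948}{85333} \approx -2.5072$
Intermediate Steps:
$\frac{198429 + 443415}{-116011 + \left(\left(-92539 - 169770\right) + 122321\right)} = \frac{641844}{-116011 + \left(-262309 + 122321\right)} = \frac{641844}{-116011 - 139988} = \frac{641844}{-255999} = 641844 \left(- \frac{1}{255999}\right) = - \frac{213948}{85333}$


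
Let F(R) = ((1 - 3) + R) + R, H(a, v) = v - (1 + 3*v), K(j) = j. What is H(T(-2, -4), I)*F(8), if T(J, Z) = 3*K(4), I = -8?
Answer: 210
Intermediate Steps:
T(J, Z) = 12 (T(J, Z) = 3*4 = 12)
H(a, v) = -1 - 2*v (H(a, v) = v + (-1 - 3*v) = -1 - 2*v)
F(R) = -2 + 2*R (F(R) = (-2 + R) + R = -2 + 2*R)
H(T(-2, -4), I)*F(8) = (-1 - 2*(-8))*(-2 + 2*8) = (-1 + 16)*(-2 + 16) = 15*14 = 210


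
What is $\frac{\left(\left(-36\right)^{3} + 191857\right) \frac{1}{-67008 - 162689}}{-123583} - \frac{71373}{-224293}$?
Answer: $\frac{2026072534831816}{6366925621418843} \approx 0.31822$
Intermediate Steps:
$\frac{\left(\left(-36\right)^{3} + 191857\right) \frac{1}{-67008 - 162689}}{-123583} - \frac{71373}{-224293} = \frac{-46656 + 191857}{-229697} \left(- \frac{1}{123583}\right) - - \frac{71373}{224293} = 145201 \left(- \frac{1}{229697}\right) \left(- \frac{1}{123583}\right) + \frac{71373}{224293} = \left(- \frac{145201}{229697}\right) \left(- \frac{1}{123583}\right) + \frac{71373}{224293} = \frac{145201}{28386644351} + \frac{71373}{224293} = \frac{2026072534831816}{6366925621418843}$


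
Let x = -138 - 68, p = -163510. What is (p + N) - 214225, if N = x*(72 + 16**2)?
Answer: -445303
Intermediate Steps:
x = -206
N = -67568 (N = -206*(72 + 16**2) = -206*(72 + 256) = -206*328 = -67568)
(p + N) - 214225 = (-163510 - 67568) - 214225 = -231078 - 214225 = -445303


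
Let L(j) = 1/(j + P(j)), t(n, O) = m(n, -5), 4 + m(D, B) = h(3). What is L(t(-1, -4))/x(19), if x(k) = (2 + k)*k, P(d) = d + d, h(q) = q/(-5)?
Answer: -5/27531 ≈ -0.00018161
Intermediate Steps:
h(q) = -q/5 (h(q) = q*(-⅕) = -q/5)
m(D, B) = -23/5 (m(D, B) = -4 - ⅕*3 = -4 - ⅗ = -23/5)
t(n, O) = -23/5
P(d) = 2*d
x(k) = k*(2 + k)
L(j) = 1/(3*j) (L(j) = 1/(j + 2*j) = 1/(3*j))
L(t(-1, -4))/x(19) = (1/(3*(-23/5)))/((19*(2 + 19))) = ((⅓)*(-5/23))/((19*21)) = -5/69/399 = -5/69*1/399 = -5/27531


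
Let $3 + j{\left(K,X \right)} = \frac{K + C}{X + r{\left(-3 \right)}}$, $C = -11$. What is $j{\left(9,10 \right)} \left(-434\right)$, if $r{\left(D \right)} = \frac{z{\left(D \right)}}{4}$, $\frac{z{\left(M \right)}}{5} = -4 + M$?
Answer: $\frac{9982}{5} \approx 1996.4$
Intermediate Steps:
$z{\left(M \right)} = -20 + 5 M$ ($z{\left(M \right)} = 5 \left(-4 + M\right) = -20 + 5 M$)
$r{\left(D \right)} = -5 + \frac{5 D}{4}$ ($r{\left(D \right)} = \frac{-20 + 5 D}{4} = \left(-20 + 5 D\right) \frac{1}{4} = -5 + \frac{5 D}{4}$)
$j{\left(K,X \right)} = -3 + \frac{-11 + K}{- \frac{35}{4} + X}$ ($j{\left(K,X \right)} = -3 + \frac{K - 11}{X + \left(-5 + \frac{5}{4} \left(-3\right)\right)} = -3 + \frac{-11 + K}{X - \frac{35}{4}} = -3 + \frac{-11 + K}{- \frac{35}{4} + X}$)
$j{\left(9,10 \right)} \left(-434\right) = \frac{61 - 120 + 4 \cdot 9}{-35 + 4 \cdot 10} \left(-434\right) = \frac{61 - 120 + 36}{-35 + 40} \left(-434\right) = \frac{1}{5} \left(-23\right) \left(-434\right) = \left(- \frac{23}{5}\right) \left(-434\right) = \frac{9982}{5}$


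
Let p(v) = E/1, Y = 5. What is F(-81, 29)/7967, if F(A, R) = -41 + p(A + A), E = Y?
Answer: -36/7967 ≈ -0.0045186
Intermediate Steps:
E = 5
p(v) = 5 (p(v) = 5/1 = 5*1 = 5)
F(A, R) = -36 (F(A, R) = -41 + 5 = -36)
F(-81, 29)/7967 = -36/7967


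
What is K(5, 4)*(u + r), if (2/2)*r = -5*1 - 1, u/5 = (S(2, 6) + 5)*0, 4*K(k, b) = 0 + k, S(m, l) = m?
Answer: -15/2 ≈ -7.5000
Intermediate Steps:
K(k, b) = k/4 (K(k, b) = (0 + k)/4 = k/4)
u = 0 (u = 5*((2 + 5)*0) = 5*(7*0) = 5*0 = 0)
r = -6 (r = -5*1 - 1 = -5 - 1 = -6)
K(5, 4)*(u + r) = ((1/4)*5)*(0 - 6) = (5/4)*(-6) = -15/2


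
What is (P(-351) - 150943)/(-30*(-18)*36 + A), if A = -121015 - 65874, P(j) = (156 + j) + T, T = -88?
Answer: 151226/167449 ≈ 0.90312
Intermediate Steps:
P(j) = 68 + j (P(j) = (156 + j) - 88 = 68 + j)
A = -186889
(P(-351) - 150943)/(-30*(-18)*36 + A) = ((68 - 351) - 150943)/(-30*(-18)*36 - 186889) = (-283 - 150943)/(540*36 - 186889) = -151226/(19440 - 186889) = -151226/(-167449) = -151226*(-1/167449) = 151226/167449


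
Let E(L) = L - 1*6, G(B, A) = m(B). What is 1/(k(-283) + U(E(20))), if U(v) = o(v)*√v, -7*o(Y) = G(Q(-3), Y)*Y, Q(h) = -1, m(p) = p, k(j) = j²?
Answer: 80089/6414247865 - 2*√14/6414247865 ≈ 1.2485e-5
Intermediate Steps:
G(B, A) = B
E(L) = -6 + L (E(L) = L - 6 = -6 + L)
o(Y) = Y/7 (o(Y) = -(-1)*Y/7 = Y/7)
U(v) = v^(3/2)/7 (U(v) = (v/7)*√v = v^(3/2)/7)
1/(k(-283) + U(E(20))) = 1/((-283)² + (-6 + 20)^(3/2)/7) = 1/(80089 + 14^(3/2)/7) = 1/(80089 + (14*√14)/7) = 1/(80089 + 2*√14)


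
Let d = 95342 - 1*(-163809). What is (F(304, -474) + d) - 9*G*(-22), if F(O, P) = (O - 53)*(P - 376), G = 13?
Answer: 48375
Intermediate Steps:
F(O, P) = (-376 + P)*(-53 + O) (F(O, P) = (-53 + O)*(-376 + P) = (-376 + P)*(-53 + O))
d = 259151 (d = 95342 + 163809 = 259151)
(F(304, -474) + d) - 9*G*(-22) = ((19928 - 376*304 - 53*(-474) + 304*(-474)) + 259151) - 9*13*(-22) = ((19928 - 114304 + 25122 - 144096) + 259151) - 117*(-22) = (-213350 + 259151) + 2574 = 45801 + 2574 = 48375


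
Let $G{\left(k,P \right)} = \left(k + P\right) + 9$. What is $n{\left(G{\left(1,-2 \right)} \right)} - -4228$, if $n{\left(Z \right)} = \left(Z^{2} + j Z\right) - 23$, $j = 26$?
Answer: $4477$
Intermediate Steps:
$G{\left(k,P \right)} = 9 + P + k$ ($G{\left(k,P \right)} = \left(P + k\right) + 9 = 9 + P + k$)
$n{\left(Z \right)} = -23 + Z^{2} + 26 Z$ ($n{\left(Z \right)} = \left(Z^{2} + 26 Z\right) - 23 = -23 + Z^{2} + 26 Z$)
$n{\left(G{\left(1,-2 \right)} \right)} - -4228 = \left(-23 + \left(9 - 2 + 1\right)^{2} + 26 \left(9 - 2 + 1\right)\right) - -4228 = \left(-23 + 8^{2} + 26 \cdot 8\right) + 4228 = \left(-23 + 64 + 208\right) + 4228 = 249 + 4228 = 4477$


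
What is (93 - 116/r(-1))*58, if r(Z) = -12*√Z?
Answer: 5394 - 1682*I/3 ≈ 5394.0 - 560.67*I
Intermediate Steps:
(93 - 116/r(-1))*58 = (93 - 116*I/12)*58 = (93 - 29*I/3)*58 = 5394 - 1682*I/3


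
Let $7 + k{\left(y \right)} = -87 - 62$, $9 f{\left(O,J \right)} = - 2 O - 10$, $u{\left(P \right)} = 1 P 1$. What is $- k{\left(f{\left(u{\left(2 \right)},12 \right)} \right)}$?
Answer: $156$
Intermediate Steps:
$u{\left(P \right)} = P$ ($u{\left(P \right)} = P 1 = P$)
$f{\left(O,J \right)} = - \frac{10}{9} - \frac{2 O}{9}$ ($f{\left(O,J \right)} = \frac{- 2 O - 10}{9} = \frac{-10 - 2 O}{9} = - \frac{10}{9} - \frac{2 O}{9}$)
$k{\left(y \right)} = -156$ ($k{\left(y \right)} = -7 - 149 = -156$)
$- k{\left(f{\left(u{\left(2 \right)},12 \right)} \right)} = \left(-1\right) \left(-156\right) = 156$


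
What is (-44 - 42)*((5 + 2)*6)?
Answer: -3612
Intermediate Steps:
(-44 - 42)*((5 + 2)*6) = -602*6 = -86*42 = -3612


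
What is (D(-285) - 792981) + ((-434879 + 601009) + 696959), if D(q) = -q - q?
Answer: 70678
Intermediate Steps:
D(q) = -2*q
(D(-285) - 792981) + ((-434879 + 601009) + 696959) = (-2*(-285) - 792981) + ((-434879 + 601009) + 696959) = (570 - 792981) + (166130 + 696959) = -792411 + 863089 = 70678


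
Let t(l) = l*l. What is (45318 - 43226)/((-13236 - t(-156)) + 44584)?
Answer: 523/1753 ≈ 0.29835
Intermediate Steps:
t(l) = l**2
(45318 - 43226)/((-13236 - t(-156)) + 44584) = (45318 - 43226)/((-13236 - 1*(-156)**2) + 44584) = 2092/((-13236 - 1*24336) + 44584) = 2092/((-13236 - 24336) + 44584) = 2092/(-37572 + 44584) = 2092/7012 = 2092*(1/7012) = 523/1753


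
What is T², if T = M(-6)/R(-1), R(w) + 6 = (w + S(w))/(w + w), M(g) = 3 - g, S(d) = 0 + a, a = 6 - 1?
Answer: 81/64 ≈ 1.2656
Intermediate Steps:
a = 5
S(d) = 5 (S(d) = 0 + 5 = 5)
R(w) = -6 + (5 + w)/(2*w) (R(w) = -6 + (w + 5)/(w + w) = -6 + (5 + w)/((2*w)) = -6 + (5 + w)*(1/(2*w)) = -6 + (5 + w)/(2*w))
T = -9/8 (T = (3 - 1*(-6))/(((½)*(5 - 11*(-1))/(-1))) = (3 + 6)/(((½)*(-1)*(5 + 11))) = 9/(((½)*(-1)*16)) = 9/(-8) = 9*(-⅛) = -9/8 ≈ -1.1250)
T² = (-9/8)² = 81/64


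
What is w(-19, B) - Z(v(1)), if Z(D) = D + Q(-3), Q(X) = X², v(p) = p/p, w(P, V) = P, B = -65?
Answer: -29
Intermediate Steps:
v(p) = 1
Z(D) = 9 + D (Z(D) = D + (-3)² = D + 9 = 9 + D)
w(-19, B) - Z(v(1)) = -19 - (9 + 1) = -19 - 1*10 = -19 - 10 = -29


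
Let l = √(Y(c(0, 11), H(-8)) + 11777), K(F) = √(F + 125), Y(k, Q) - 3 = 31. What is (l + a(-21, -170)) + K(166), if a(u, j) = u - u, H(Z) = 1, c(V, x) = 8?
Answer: √291 + √11811 ≈ 125.74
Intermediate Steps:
Y(k, Q) = 34 (Y(k, Q) = 3 + 31 = 34)
K(F) = √(125 + F)
l = √11811 (l = √(34 + 11777) = √11811 ≈ 108.68)
a(u, j) = 0
(l + a(-21, -170)) + K(166) = (√11811 + 0) + √(125 + 166) = √11811 + √291 = √291 + √11811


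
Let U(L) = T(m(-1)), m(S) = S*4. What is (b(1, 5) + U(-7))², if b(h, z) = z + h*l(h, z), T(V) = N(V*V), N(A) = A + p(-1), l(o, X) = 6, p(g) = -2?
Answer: 625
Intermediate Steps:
m(S) = 4*S
N(A) = -2 + A (N(A) = A - 2 = -2 + A)
T(V) = -2 + V² (T(V) = -2 + V*V = -2 + V²)
b(h, z) = z + 6*h (b(h, z) = z + h*6 = z + 6*h)
U(L) = 14 (U(L) = -2 + (4*(-1))² = -2 + (-4)² = -2 + 16 = 14)
(b(1, 5) + U(-7))² = ((5 + 6*1) + 14)² = ((5 + 6) + 14)² = (11 + 14)² = 25² = 625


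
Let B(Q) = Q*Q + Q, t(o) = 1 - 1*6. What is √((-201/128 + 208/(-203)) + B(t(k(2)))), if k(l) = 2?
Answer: √183614718/3248 ≈ 4.1719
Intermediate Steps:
t(o) = -5 (t(o) = 1 - 6 = -5)
B(Q) = Q + Q² (B(Q) = Q² + Q = Q + Q²)
√((-201/128 + 208/(-203)) + B(t(k(2)))) = √((-201/128 + 208/(-203)) - 5*(1 - 5)) = √((-201*1/128 + 208*(-1/203)) - 5*(-4)) = √((-201/128 - 208/203) + 20) = √(-67427/25984 + 20) = √(452253/25984) = √183614718/3248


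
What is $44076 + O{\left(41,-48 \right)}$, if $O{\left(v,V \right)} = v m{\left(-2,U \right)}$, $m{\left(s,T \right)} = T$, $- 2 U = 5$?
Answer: $\frac{87947}{2} \approx 43974.0$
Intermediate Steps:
$U = - \frac{5}{2}$ ($U = \left(- \frac{1}{2}\right) 5 = - \frac{5}{2} \approx -2.5$)
$O{\left(v,V \right)} = - \frac{5 v}{2}$ ($O{\left(v,V \right)} = v \left(- \frac{5}{2}\right) = - \frac{5 v}{2}$)
$44076 + O{\left(41,-48 \right)} = 44076 - \frac{205}{2} = \frac{87947}{2}$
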